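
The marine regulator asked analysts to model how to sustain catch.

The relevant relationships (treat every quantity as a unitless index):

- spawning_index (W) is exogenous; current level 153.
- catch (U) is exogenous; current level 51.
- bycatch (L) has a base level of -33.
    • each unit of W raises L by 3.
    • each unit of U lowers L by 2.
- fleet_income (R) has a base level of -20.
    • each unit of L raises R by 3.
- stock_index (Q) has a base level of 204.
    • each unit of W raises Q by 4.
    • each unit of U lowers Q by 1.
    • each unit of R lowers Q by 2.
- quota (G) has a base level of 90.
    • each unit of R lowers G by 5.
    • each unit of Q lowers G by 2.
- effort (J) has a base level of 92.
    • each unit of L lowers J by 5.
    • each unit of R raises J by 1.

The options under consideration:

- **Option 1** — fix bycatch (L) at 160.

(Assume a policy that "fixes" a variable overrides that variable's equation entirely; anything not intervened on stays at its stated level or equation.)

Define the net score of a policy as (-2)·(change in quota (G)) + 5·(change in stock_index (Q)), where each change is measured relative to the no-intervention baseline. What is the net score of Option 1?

3936

Baseline:
  W = 153
  U = 51
  L = -33 + 3·153 − 2·51 = 324
  R = -20 + 3·324 = 952
  Q = 204 + 4·153 − 51 − 2·952 = -1139
  G = 90 − 5·952 − 2·(-1139) = -2392
Option 1 (L := 160):
  W = 153
  U = 51
  L = 160
  R = -20 + 3·160 = 460
  Q = 204 + 4·153 − 51 − 2·460 = -155
  G = 90 − 5·460 − 2·(-155) = -1900
ΔG = -1900 − (-2392) = 492; ΔQ = -155 − (-1139) = 984
Score = (-2)·492 + 5·984 = 3936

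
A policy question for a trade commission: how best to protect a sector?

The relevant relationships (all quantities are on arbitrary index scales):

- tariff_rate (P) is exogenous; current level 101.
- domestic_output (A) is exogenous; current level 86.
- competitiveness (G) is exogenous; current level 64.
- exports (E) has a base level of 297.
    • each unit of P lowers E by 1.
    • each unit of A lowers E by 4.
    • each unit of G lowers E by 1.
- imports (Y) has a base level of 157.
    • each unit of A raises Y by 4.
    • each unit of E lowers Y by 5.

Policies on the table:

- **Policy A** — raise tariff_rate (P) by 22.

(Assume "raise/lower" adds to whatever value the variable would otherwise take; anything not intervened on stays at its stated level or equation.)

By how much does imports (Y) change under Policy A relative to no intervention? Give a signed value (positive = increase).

110

Baseline:
  P = 101
  A = 86
  G = 64
  E = 297 − 101 − 4·86 − 64 = -212
  Y = 157 + 4·86 − 5·(-212) = 1561
Policy A (P + 22):
  P = 101 + 22 = 123
  A = 86
  G = 64
  E = 297 − 123 − 4·86 − 64 = -234
  Y = 157 + 4·86 − 5·(-234) = 1671
Change in Y: 1671 − 1561 = 110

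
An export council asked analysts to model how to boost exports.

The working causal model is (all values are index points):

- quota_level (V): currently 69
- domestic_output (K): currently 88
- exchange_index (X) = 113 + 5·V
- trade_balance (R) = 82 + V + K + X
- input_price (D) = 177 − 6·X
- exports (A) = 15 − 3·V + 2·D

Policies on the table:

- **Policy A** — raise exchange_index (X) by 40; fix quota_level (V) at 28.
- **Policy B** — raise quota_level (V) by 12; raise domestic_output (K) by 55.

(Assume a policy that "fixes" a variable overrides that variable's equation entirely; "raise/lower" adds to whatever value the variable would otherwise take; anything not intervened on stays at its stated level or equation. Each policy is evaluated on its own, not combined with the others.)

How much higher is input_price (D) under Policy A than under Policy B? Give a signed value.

Policy A (X + 40, V := 28):
  V = 28
  X = 113 + 5·28 (+40 from intervention) = 293
  D = 177 − 6·293 = -1581
Policy B (V + 12, K + 55):
  V = 69 + 12 = 81
  X = 113 + 5·81 = 518
  D = 177 − 6·518 = -2931
D: -1581 − (-2931) = 1350

1350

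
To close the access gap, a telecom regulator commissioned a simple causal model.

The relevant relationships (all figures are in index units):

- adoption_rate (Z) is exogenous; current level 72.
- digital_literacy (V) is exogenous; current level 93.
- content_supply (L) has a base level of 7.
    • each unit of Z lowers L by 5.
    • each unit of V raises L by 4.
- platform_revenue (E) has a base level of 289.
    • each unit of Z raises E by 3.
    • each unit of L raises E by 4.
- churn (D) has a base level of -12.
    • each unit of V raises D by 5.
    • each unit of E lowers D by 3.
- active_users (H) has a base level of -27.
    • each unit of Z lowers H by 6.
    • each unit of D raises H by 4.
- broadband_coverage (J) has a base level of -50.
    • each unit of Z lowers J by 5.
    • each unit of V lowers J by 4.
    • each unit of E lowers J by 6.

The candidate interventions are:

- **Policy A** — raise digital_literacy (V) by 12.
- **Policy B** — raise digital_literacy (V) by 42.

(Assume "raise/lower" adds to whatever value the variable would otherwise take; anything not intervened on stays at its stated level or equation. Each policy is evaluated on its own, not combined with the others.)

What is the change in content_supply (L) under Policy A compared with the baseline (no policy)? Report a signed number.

Baseline:
  Z = 72
  V = 93
  L = 7 − 5·72 + 4·93 = 19
Policy A (V + 12):
  Z = 72
  V = 93 + 12 = 105
  L = 7 − 5·72 + 4·105 = 67
Change in L: 67 − 19 = 48

48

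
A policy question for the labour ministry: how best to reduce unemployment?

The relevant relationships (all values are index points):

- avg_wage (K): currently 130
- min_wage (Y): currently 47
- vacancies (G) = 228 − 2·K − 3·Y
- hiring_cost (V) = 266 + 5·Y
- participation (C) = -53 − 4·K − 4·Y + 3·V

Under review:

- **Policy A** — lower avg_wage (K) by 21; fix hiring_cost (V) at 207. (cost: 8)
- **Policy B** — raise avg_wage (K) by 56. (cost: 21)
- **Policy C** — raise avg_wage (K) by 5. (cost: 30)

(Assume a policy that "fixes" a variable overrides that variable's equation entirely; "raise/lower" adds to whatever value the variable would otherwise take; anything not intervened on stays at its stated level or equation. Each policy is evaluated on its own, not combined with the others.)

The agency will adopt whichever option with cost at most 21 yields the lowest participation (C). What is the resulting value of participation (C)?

-56

Policy A (K − 21, V := 207):
  K = 130 − 21 = 109
  Y = 47
  V = 207
  C = -53 − 4·109 − 4·47 + 3·207 = -56
Policy B (K + 56):
  K = 130 + 56 = 186
  Y = 47
  V = 266 + 5·47 = 501
  C = -53 − 4·186 − 4·47 + 3·501 = 518
Comparing — Policy A: C=-56, Policy B: C=518. Lowest is -56 (Policy A).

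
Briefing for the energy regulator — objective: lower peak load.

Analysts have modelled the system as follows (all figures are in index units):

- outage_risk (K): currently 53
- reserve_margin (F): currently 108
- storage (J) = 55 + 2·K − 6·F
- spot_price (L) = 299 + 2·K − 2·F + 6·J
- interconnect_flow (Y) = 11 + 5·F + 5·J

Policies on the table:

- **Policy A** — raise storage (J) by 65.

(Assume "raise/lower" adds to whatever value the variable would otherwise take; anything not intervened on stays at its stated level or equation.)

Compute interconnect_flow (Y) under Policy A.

Policy A (J + 65):
  K = 53
  F = 108
  J = 55 + 2·53 − 6·108 (+65 from intervention) = -422
  Y = 11 + 5·108 + 5·(-422) = -1559

-1559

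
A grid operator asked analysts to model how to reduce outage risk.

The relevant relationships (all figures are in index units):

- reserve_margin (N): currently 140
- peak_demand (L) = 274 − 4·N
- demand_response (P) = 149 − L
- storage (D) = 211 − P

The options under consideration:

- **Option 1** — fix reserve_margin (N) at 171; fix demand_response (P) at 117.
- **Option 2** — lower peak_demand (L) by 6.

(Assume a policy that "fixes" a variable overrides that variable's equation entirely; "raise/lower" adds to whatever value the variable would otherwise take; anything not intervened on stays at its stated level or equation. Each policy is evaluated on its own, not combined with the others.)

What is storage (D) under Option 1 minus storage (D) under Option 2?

324

Option 1 (N := 171, P := 117):
  N = 171
  L = 274 − 4·171 = -410
  P = 117
  D = 211 − 117 = 94
Option 2 (L − 6):
  N = 140
  L = 274 − 4·140 (−6 from intervention) = -292
  P = 149 − (-292) = 441
  D = 211 − 441 = -230
D: 94 − (-230) = 324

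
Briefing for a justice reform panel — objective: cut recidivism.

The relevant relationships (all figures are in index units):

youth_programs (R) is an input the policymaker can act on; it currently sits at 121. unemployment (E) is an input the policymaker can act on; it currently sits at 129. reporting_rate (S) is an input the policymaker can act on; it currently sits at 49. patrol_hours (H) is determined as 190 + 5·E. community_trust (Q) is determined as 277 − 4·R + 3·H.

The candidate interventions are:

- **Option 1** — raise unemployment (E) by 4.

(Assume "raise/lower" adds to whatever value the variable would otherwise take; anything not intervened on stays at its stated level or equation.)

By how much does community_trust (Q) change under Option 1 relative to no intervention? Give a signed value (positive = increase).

Baseline:
  R = 121
  E = 129
  H = 190 + 5·129 = 835
  Q = 277 − 4·121 + 3·835 = 2298
Option 1 (E + 4):
  R = 121
  E = 129 + 4 = 133
  H = 190 + 5·133 = 855
  Q = 277 − 4·121 + 3·855 = 2358
Change in Q: 2358 − 2298 = 60

60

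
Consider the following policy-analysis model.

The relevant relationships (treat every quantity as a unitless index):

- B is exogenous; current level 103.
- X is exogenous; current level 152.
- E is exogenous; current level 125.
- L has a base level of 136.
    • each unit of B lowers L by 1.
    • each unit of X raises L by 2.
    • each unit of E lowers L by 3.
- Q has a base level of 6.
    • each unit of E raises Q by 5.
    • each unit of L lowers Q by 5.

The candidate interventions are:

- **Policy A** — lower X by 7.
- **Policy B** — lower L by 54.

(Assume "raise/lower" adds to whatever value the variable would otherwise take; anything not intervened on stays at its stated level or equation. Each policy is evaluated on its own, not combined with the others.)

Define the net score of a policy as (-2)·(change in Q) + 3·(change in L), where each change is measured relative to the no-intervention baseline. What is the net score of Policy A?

Baseline:
  B = 103
  X = 152
  E = 125
  L = 136 − 103 + 2·152 − 3·125 = -38
  Q = 6 + 5·125 − 5·(-38) = 821
Policy A (X − 7):
  B = 103
  X = 152 − 7 = 145
  E = 125
  L = 136 − 103 + 2·145 − 3·125 = -52
  Q = 6 + 5·125 − 5·(-52) = 891
ΔQ = 891 − 821 = 70; ΔL = -52 − (-38) = -14
Score = (-2)·70 + 3·(-14) = -182

-182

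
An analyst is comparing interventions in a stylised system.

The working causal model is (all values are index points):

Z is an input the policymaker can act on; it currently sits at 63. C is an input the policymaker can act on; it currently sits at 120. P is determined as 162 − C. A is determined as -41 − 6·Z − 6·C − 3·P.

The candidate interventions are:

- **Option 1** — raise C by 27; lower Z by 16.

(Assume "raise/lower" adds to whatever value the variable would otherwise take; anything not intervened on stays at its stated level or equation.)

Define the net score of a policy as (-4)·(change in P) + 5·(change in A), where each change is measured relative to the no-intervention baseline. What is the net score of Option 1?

Baseline:
  Z = 63
  C = 120
  P = 162 − 120 = 42
  A = -41 − 6·63 − 6·120 − 3·42 = -1265
Option 1 (C + 27, Z − 16):
  Z = 63 − 16 = 47
  C = 120 + 27 = 147
  P = 162 − 147 = 15
  A = -41 − 6·47 − 6·147 − 3·15 = -1250
ΔP = 15 − 42 = -27; ΔA = -1250 − (-1265) = 15
Score = (-4)·(-27) + 5·15 = 183

183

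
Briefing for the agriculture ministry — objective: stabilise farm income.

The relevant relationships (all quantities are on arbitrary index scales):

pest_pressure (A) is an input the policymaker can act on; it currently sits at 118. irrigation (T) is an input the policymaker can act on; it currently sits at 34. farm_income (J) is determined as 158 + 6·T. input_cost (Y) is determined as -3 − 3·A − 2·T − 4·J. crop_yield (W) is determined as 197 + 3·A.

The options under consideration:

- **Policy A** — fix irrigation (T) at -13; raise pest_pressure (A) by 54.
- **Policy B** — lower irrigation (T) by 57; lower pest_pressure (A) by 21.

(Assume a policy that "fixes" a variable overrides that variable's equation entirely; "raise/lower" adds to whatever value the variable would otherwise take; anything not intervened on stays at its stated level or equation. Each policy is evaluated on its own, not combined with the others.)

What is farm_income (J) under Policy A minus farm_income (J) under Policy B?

60

Policy A (T := -13, A + 54):
  T = -13
  J = 158 + 6·(-13) = 80
Policy B (T − 57, A − 21):
  T = 34 − 57 = -23
  J = 158 + 6·(-23) = 20
J: 80 − 20 = 60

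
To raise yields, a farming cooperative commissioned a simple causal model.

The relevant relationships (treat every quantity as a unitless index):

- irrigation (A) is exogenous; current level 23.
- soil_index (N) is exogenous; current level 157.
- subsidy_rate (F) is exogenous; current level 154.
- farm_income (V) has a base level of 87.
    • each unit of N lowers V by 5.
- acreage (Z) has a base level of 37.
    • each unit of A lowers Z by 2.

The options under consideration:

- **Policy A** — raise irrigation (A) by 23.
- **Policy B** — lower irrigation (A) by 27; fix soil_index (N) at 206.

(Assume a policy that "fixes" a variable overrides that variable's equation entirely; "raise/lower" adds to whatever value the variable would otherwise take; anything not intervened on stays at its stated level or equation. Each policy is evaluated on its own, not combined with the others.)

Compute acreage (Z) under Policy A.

Policy A (A + 23):
  A = 23 + 23 = 46
  Z = 37 − 2·46 = -55

-55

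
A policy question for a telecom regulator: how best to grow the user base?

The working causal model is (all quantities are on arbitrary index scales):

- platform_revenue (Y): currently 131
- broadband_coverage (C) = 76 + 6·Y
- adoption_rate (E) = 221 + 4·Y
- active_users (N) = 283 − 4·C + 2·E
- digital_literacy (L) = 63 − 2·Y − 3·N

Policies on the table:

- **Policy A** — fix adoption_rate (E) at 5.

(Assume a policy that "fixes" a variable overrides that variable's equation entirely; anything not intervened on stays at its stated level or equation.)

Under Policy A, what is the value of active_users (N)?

-3155

Policy A (E := 5):
  Y = 131
  C = 76 + 6·131 = 862
  E = 5
  N = 283 − 4·862 + 2·5 = -3155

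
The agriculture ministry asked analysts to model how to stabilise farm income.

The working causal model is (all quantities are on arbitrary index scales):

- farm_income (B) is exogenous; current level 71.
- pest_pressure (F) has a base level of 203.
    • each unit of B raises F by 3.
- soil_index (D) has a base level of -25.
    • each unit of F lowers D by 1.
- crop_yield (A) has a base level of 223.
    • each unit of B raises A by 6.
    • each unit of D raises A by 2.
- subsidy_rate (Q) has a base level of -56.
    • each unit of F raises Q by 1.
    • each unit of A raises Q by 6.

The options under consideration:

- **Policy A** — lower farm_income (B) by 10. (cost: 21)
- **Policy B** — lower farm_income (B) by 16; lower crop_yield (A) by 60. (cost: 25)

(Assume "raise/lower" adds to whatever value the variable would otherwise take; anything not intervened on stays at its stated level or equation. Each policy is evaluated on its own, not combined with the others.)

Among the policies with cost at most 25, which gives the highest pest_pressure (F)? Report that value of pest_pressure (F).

Policy A (B − 10):
  B = 71 − 10 = 61
  F = 203 + 3·61 = 386
Policy B (B − 16, A − 60):
  B = 71 − 16 = 55
  F = 203 + 3·55 = 368
Comparing — Policy A: F=386, Policy B: F=368. Highest is 386 (Policy A).

386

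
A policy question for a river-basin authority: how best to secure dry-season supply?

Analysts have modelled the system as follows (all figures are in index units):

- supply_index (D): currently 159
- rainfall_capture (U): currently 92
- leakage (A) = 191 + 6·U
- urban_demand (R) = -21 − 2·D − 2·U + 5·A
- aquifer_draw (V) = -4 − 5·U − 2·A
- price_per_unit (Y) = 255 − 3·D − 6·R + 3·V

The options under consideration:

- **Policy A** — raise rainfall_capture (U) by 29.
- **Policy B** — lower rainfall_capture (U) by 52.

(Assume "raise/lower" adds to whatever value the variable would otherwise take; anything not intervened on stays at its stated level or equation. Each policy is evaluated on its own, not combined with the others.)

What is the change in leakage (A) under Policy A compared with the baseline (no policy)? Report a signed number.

174

Baseline:
  U = 92
  A = 191 + 6·92 = 743
Policy A (U + 29):
  U = 92 + 29 = 121
  A = 191 + 6·121 = 917
Change in A: 917 − 743 = 174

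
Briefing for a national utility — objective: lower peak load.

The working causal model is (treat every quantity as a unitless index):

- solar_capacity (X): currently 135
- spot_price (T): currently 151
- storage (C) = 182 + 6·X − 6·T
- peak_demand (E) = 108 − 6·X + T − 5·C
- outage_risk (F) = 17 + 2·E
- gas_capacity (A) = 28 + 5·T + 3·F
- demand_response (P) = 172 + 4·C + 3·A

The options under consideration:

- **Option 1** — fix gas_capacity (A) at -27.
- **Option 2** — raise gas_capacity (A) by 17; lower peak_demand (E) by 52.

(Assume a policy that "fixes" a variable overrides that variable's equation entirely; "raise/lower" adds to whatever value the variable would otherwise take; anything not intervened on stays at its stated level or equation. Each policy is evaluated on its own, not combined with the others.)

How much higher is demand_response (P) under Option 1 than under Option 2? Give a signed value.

15960

Option 1 (A := -27):
  X = 135
  T = 151
  C = 182 + 6·135 − 6·151 = 86
  E = 108 − 6·135 + 151 − 5·86 = -981
  F = 17 + 2·(-981) = -1945
  A = -27
  P = 172 + 4·86 + 3·(-27) = 435
Option 2 (A + 17, E − 52):
  X = 135
  T = 151
  C = 182 + 6·135 − 6·151 = 86
  E = 108 − 6·135 + 151 − 5·86 (−52 from intervention) = -1033
  F = 17 + 2·(-1033) = -2049
  A = 28 + 5·151 + 3·(-2049) (+17 from intervention) = -5347
  P = 172 + 4·86 + 3·(-5347) = -15525
P: 435 − (-15525) = 15960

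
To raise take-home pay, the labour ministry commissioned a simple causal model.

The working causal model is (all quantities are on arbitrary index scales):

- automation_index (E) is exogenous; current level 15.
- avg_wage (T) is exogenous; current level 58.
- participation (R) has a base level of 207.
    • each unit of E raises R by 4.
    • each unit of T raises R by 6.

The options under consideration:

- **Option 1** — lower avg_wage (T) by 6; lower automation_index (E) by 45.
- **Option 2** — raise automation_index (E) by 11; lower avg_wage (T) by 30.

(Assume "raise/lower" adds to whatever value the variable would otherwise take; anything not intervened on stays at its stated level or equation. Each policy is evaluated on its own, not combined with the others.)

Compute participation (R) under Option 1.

Option 1 (T − 6, E − 45):
  E = 15 − 45 = -30
  T = 58 − 6 = 52
  R = 207 + 4·(-30) + 6·52 = 399

399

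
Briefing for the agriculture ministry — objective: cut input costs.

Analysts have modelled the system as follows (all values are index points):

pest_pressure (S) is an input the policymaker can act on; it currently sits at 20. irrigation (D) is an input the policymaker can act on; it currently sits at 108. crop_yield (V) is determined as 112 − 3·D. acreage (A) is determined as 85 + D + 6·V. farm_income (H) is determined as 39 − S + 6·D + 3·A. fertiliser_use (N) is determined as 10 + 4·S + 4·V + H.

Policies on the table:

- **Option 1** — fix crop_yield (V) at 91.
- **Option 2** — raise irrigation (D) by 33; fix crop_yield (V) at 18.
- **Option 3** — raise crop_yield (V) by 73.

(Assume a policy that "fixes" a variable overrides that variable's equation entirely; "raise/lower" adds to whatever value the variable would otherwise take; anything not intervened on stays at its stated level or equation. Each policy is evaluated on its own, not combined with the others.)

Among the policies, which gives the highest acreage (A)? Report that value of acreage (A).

739

Option 1 (V := 91):
  D = 108
  V = 91
  A = 85 + 108 + 6·91 = 739
Option 2 (D + 33, V := 18):
  D = 108 + 33 = 141
  V = 18
  A = 85 + 141 + 6·18 = 334
Option 3 (V + 73):
  D = 108
  V = 112 − 3·108 (+73 from intervention) = -139
  A = 85 + 108 + 6·(-139) = -641
Comparing — Option 1: A=739, Option 2: A=334, Option 3: A=-641. Highest is 739 (Option 1).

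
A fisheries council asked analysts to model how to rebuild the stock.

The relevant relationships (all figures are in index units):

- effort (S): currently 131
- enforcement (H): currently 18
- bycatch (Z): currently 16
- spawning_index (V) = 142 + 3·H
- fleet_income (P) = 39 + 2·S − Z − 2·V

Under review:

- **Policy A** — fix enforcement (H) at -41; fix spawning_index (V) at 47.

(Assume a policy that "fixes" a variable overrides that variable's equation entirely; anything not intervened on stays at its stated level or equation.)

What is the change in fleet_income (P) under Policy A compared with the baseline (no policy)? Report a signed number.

298

Baseline:
  S = 131
  H = 18
  Z = 16
  V = 142 + 3·18 = 196
  P = 39 + 2·131 − 16 − 2·196 = -107
Policy A (H := -41, V := 47):
  S = 131
  H = -41
  Z = 16
  V = 47
  P = 39 + 2·131 − 16 − 2·47 = 191
Change in P: 191 − (-107) = 298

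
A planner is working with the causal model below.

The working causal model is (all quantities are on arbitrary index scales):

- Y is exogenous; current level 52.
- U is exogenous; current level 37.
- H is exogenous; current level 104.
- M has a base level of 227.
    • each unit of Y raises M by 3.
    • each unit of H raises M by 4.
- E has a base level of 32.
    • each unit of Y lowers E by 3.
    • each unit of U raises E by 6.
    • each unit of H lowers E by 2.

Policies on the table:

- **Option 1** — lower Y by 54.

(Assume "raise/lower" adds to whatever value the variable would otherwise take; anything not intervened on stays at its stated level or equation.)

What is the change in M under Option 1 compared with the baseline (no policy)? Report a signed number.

-162

Baseline:
  Y = 52
  H = 104
  M = 227 + 3·52 + 4·104 = 799
Option 1 (Y − 54):
  Y = 52 − 54 = -2
  H = 104
  M = 227 + 3·(-2) + 4·104 = 637
Change in M: 637 − 799 = -162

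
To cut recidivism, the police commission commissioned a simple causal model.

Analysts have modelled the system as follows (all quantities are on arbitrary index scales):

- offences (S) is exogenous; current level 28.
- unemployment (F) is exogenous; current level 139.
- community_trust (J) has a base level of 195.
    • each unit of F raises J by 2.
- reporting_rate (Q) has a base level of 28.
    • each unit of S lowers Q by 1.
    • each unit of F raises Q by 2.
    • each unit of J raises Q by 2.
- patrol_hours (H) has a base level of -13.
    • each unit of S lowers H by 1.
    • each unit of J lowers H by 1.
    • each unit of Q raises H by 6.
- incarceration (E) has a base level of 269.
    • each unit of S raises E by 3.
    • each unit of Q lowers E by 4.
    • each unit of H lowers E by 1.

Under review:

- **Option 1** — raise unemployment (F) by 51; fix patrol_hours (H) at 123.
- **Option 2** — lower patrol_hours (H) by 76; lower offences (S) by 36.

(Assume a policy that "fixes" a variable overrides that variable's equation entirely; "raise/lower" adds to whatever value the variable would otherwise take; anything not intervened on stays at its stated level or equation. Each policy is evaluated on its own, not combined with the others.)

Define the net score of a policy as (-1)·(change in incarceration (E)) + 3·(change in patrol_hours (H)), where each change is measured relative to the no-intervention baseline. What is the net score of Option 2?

956

Baseline:
  S = 28
  F = 139
  J = 195 + 2·139 = 473
  Q = 28 − 28 + 2·139 + 2·473 = 1224
  H = -13 − 28 − 473 + 6·1224 = 6830
  E = 269 + 3·28 − 4·1224 − 6830 = -11373
Option 2 (H − 76, S − 36):
  S = 28 − 36 = -8
  F = 139
  J = 195 + 2·139 = 473
  Q = 28 − (-8) + 2·139 + 2·473 = 1260
  H = -13 − (-8) − 473 + 6·1260 (−76 from intervention) = 7006
  E = 269 + 3·(-8) − 4·1260 − 7006 = -11801
ΔE = -11801 − (-11373) = -428; ΔH = 7006 − 6830 = 176
Score = (-1)·(-428) + 3·176 = 956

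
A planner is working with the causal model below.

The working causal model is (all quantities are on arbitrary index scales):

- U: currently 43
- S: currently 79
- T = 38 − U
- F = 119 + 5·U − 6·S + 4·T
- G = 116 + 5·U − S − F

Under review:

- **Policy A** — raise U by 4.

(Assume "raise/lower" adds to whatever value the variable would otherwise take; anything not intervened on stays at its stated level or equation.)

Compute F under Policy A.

-156

Policy A (U + 4):
  U = 43 + 4 = 47
  S = 79
  T = 38 − 47 = -9
  F = 119 + 5·47 − 6·79 + 4·(-9) = -156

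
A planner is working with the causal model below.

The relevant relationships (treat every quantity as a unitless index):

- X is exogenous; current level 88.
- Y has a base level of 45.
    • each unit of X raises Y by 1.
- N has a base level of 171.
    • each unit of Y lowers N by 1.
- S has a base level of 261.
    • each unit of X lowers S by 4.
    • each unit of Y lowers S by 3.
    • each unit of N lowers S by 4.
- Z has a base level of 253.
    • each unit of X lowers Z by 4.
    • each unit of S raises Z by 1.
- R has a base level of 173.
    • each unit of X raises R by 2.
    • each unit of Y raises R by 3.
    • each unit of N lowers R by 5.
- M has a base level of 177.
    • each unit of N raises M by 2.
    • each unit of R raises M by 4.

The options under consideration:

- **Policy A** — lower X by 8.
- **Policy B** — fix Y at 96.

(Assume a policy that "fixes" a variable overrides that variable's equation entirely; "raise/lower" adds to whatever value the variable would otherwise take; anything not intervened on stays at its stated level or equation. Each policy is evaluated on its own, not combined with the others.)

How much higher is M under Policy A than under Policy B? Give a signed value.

Policy A (X − 8):
  X = 88 − 8 = 80
  Y = 45 + 80 = 125
  N = 171 − 125 = 46
  R = 173 + 2·80 + 3·125 − 5·46 = 478
  M = 177 + 2·46 + 4·478 = 2181
Policy B (Y := 96):
  X = 88
  Y = 96
  N = 171 − 96 = 75
  R = 173 + 2·88 + 3·96 − 5·75 = 262
  M = 177 + 2·75 + 4·262 = 1375
M: 2181 − 1375 = 806

806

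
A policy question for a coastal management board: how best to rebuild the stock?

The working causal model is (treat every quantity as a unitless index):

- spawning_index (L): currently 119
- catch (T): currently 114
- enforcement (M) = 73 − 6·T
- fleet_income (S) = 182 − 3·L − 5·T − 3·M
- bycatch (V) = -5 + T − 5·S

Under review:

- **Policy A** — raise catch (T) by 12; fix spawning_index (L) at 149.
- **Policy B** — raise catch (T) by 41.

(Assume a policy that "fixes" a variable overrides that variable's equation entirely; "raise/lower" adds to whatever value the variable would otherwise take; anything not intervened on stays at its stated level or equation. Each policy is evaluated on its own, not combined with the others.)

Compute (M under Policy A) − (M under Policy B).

Policy A (T + 12, L := 149):
  T = 114 + 12 = 126
  M = 73 − 6·126 = -683
Policy B (T + 41):
  T = 114 + 41 = 155
  M = 73 − 6·155 = -857
M: -683 − (-857) = 174

174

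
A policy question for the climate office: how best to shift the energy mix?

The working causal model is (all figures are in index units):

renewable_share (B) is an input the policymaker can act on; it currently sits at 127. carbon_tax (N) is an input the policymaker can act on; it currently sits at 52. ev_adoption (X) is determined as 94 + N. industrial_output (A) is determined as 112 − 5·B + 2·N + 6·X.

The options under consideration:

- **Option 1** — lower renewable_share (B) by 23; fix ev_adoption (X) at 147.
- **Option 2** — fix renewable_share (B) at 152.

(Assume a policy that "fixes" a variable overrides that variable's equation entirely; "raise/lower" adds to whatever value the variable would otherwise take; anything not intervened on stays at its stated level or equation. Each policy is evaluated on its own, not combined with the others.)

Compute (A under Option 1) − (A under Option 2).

246

Option 1 (B − 23, X := 147):
  B = 127 − 23 = 104
  N = 52
  X = 147
  A = 112 − 5·104 + 2·52 + 6·147 = 578
Option 2 (B := 152):
  B = 152
  N = 52
  X = 94 + 52 = 146
  A = 112 − 5·152 + 2·52 + 6·146 = 332
A: 578 − 332 = 246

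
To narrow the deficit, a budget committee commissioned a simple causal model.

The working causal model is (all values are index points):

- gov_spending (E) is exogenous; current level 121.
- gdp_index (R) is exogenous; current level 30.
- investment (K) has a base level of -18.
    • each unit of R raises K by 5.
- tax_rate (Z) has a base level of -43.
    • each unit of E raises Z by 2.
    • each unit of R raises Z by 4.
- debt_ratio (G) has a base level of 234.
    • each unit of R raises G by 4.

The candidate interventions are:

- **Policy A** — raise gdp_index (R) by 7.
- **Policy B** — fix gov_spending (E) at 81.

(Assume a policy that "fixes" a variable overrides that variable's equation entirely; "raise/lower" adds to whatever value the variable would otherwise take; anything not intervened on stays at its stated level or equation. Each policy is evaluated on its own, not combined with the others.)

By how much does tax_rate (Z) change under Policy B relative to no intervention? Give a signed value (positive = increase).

-80

Baseline:
  E = 121
  R = 30
  Z = -43 + 2·121 + 4·30 = 319
Policy B (E := 81):
  E = 81
  R = 30
  Z = -43 + 2·81 + 4·30 = 239
Change in Z: 239 − 319 = -80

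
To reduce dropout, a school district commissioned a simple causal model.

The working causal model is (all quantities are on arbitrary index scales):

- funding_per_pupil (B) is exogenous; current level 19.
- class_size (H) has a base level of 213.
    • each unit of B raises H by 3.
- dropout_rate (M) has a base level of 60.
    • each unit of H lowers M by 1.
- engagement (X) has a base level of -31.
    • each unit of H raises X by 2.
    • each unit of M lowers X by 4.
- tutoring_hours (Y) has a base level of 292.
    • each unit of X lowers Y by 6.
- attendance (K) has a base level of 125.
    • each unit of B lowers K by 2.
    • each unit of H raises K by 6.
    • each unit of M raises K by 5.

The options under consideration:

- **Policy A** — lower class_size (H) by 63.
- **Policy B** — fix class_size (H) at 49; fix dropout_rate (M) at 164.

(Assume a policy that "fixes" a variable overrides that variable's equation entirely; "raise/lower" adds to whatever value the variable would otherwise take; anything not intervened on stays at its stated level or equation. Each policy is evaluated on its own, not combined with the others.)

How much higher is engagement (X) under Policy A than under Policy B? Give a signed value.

1560

Policy A (H − 63):
  B = 19
  H = 213 + 3·19 (−63 from intervention) = 207
  M = 60 − 207 = -147
  X = -31 + 2·207 − 4·(-147) = 971
Policy B (H := 49, M := 164):
  B = 19
  H = 49
  M = 164
  X = -31 + 2·49 − 4·164 = -589
X: 971 − (-589) = 1560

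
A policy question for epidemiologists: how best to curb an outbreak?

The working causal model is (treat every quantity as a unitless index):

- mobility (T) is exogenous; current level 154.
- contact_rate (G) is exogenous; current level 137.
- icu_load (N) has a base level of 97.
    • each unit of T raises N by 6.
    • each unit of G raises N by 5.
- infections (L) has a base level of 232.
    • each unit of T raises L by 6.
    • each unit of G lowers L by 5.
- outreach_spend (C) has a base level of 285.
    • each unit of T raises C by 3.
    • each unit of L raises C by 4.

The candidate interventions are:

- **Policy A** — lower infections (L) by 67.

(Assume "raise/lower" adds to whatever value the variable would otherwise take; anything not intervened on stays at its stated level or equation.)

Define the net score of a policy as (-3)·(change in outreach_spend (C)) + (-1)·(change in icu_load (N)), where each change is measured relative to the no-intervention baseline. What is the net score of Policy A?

Baseline:
  T = 154
  G = 137
  N = 97 + 6·154 + 5·137 = 1706
  L = 232 + 6·154 − 5·137 = 471
  C = 285 + 3·154 + 4·471 = 2631
Policy A (L − 67):
  T = 154
  G = 137
  N = 97 + 6·154 + 5·137 = 1706
  L = 232 + 6·154 − 5·137 (−67 from intervention) = 404
  C = 285 + 3·154 + 4·404 = 2363
ΔC = 2363 − 2631 = -268; ΔN = 1706 − 1706 = 0
Score = (-3)·(-268) + (-1)·0 = 804

804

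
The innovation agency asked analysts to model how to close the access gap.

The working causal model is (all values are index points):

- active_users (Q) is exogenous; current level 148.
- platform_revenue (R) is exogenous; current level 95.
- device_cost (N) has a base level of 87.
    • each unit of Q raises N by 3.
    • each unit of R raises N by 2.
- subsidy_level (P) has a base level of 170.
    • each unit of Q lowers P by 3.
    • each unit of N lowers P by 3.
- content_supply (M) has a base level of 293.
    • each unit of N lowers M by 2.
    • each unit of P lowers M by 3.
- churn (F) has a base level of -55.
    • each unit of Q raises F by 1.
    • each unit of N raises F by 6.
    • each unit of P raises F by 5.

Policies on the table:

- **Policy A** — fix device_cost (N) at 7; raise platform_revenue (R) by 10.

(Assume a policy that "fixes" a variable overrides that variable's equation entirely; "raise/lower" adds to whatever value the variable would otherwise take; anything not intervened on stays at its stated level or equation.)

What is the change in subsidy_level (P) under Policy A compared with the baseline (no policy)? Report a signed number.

Baseline:
  Q = 148
  R = 95
  N = 87 + 3·148 + 2·95 = 721
  P = 170 − 3·148 − 3·721 = -2437
Policy A (N := 7, R + 10):
  Q = 148
  R = 95 + 10 = 105
  N = 7
  P = 170 − 3·148 − 3·7 = -295
Change in P: -295 − (-2437) = 2142

2142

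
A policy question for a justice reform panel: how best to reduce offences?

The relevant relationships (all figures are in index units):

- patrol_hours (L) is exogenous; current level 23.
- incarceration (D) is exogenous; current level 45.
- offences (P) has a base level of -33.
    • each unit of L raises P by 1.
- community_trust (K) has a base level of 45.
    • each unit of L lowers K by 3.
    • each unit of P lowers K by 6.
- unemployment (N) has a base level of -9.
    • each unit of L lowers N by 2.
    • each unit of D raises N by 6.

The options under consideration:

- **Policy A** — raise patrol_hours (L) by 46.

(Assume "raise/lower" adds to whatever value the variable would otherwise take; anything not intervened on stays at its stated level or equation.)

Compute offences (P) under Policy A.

36

Policy A (L + 46):
  L = 23 + 46 = 69
  P = -33 + 69 = 36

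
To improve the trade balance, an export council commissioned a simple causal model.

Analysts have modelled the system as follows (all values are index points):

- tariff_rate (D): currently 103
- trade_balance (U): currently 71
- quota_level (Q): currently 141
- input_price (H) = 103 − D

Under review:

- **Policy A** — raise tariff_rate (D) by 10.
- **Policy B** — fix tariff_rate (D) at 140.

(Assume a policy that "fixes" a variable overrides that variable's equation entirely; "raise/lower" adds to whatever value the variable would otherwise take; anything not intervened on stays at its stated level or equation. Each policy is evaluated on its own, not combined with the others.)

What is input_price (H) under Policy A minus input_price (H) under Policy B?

Policy A (D + 10):
  D = 103 + 10 = 113
  H = 103 − 113 = -10
Policy B (D := 140):
  D = 140
  H = 103 − 140 = -37
H: -10 − (-37) = 27

27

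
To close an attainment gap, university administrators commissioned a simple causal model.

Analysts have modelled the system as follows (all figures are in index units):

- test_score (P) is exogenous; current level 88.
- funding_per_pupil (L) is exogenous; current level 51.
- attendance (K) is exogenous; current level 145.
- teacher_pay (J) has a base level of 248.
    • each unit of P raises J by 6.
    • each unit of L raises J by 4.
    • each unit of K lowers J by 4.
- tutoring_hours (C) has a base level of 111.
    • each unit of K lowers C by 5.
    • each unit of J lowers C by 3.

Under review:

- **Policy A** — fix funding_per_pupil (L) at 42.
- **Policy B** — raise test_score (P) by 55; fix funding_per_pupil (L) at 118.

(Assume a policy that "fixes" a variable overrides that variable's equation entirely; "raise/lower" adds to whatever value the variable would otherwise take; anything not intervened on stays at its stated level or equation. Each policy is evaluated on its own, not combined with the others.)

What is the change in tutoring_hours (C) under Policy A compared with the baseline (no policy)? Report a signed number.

108

Baseline:
  P = 88
  L = 51
  K = 145
  J = 248 + 6·88 + 4·51 − 4·145 = 400
  C = 111 − 5·145 − 3·400 = -1814
Policy A (L := 42):
  P = 88
  L = 42
  K = 145
  J = 248 + 6·88 + 4·42 − 4·145 = 364
  C = 111 − 5·145 − 3·364 = -1706
Change in C: -1706 − (-1814) = 108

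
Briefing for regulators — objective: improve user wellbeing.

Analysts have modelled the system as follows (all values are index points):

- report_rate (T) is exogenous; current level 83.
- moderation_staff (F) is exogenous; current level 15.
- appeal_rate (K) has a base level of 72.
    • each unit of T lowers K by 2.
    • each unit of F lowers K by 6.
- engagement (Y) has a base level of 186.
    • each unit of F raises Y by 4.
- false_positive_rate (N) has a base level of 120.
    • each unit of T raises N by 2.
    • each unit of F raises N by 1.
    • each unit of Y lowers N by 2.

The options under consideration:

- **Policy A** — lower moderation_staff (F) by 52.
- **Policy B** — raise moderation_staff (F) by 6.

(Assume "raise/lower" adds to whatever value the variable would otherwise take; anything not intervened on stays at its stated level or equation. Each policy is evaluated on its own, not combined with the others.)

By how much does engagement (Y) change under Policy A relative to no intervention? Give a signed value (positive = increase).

-208

Baseline:
  F = 15
  Y = 186 + 4·15 = 246
Policy A (F − 52):
  F = 15 − 52 = -37
  Y = 186 + 4·(-37) = 38
Change in Y: 38 − 246 = -208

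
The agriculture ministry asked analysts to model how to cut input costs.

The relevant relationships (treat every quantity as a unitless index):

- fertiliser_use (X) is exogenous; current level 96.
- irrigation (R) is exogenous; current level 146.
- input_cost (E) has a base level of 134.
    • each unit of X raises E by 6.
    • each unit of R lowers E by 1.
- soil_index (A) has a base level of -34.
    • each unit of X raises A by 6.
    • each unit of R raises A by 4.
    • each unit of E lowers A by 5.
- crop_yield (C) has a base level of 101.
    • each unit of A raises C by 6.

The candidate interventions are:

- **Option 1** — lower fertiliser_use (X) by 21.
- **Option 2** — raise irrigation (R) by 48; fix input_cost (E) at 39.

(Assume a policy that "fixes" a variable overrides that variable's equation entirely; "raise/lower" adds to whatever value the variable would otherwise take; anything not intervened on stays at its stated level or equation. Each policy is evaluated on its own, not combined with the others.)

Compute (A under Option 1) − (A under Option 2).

Option 1 (X − 21):
  X = 96 − 21 = 75
  R = 146
  E = 134 + 6·75 − 146 = 438
  A = -34 + 6·75 + 4·146 − 5·438 = -1190
Option 2 (R + 48, E := 39):
  X = 96
  R = 146 + 48 = 194
  E = 39
  A = -34 + 6·96 + 4·194 − 5·39 = 1123
A: -1190 − 1123 = -2313

-2313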